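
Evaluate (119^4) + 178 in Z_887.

252

(119)^4 ≡ 74 (mod 887)
74 + 178 = 252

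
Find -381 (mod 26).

-381 = -15×26 + 9, so -381 ≡ 9 (mod 26).

9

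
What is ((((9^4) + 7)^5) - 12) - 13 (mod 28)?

(9)^4 ≡ 9 (mod 28)
9 + 7 = 16
(16)^5 ≡ 4 (mod 28)
4 - 12 = -8 ≡ 20 (mod 28)
20 - 13 = 7

7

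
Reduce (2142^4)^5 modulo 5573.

2916

(2142)^4 ≡ 4375 (mod 5573)
(4375)^5 ≡ 2916 (mod 5573)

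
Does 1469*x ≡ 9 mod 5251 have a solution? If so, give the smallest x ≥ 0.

1798

gcd(1469, 5251) = 1, so a unique solution mod 5251 exists.
1469⁻¹ ≡ 3117 (mod 5251).
x ≡ 3117*9 ≡ 1798 (mod 5251).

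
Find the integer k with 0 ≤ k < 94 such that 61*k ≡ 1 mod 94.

94 = 1·61 + 33
61 = 1·33 + 28
33 = 1·28 + 5
28 = 5·5 + 3
5 = 1·3 + 2
3 = 1·2 + 1
2 = 2·1 + 0
gcd(61, 94) = 1, so the inverse exists.
Bézout: 1 = −24·94 + 37·61.
So 61⁻¹ ≡ 37 (mod 94).

37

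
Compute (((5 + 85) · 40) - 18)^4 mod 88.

80

5 + 85 = 90 ≡ 2 (mod 88)
2 · 40 = 80
80 - 18 = 62
(62)^4 ≡ 80 (mod 88)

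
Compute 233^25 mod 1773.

782

By square-and-multiply:
233^1 ≡ 233 (mod 1773)
233^2 ≡ 233^2 = 54289 ≡ 1099 (mod 1773)
233^4 ≡ 1099^2 = 1207801 ≡ 388 (mod 1773)
233^8 ≡ 388^2 = 150544 ≡ 1612 (mod 1773)
233^16 ≡ 1612^2 = 2598544 ≡ 1099 (mod 1773)
233^25 = 233^16 × 233^8 × 233^1 ≡ 1099 × 1612 × 233 (mod 1773).
Accumulate the product:
1099 × 1612 = 1771588 ≡ 361
361 × 233 = 84113 ≡ 782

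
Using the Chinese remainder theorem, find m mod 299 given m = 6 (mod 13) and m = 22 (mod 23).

45

13⁻¹ mod 23: 13×16 ≡ 1 (mod 23), so 13⁻¹ ≡ 16.
m = 6 + 13×((22 − 6)×16 mod 23) = 6 + 13×3 = 45.
Check: 45 mod 13 = 6, 45 mod 23 = 22. ✓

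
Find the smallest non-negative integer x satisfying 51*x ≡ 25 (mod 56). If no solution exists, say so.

gcd(51, 56) = 1, so a unique solution mod 56 exists.
51⁻¹ ≡ 11 (mod 56).
x ≡ 11*25 ≡ 51 (mod 56).

51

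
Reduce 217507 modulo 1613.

1365

217507 = 134×1613 + 1365, so 217507 ≡ 1365 (mod 1613).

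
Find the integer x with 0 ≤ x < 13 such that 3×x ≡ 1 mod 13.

13 = 4*3 + 1
3 = 3*1 + 0
gcd(3, 13) = 1, so the inverse exists.
Bézout: 1 = 1*13 − 4*3.
So 3⁻¹ ≡ −4 ≡ 9 (mod 13).

9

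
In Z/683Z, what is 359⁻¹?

Run the extended Euclidean algorithm:
683 = 1*359 + 324
359 = 1*324 + 35
324 = 9*35 + 9
35 = 3*9 + 8
9 = 1*8 + 1
8 = 8*1 + 0
gcd(359, 683) = 1, so the inverse exists.
Back-substitute for 1:
1 = 1*9 − 1*8
  = −1*35 + 4*9
  = 4*324 − 37*35
  = −37*359 + 41*324
  = 41*683 − 78*359
So 359⁻¹ ≡ −78 ≡ 605 (mod 683).

605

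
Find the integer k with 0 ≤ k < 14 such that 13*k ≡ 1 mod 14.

By the extended Euclidean algorithm:
14 = 1·13 + 1
13 = 13·1 + 0
gcd(13, 14) = 1, so the inverse exists.
Bézout: 1 = 1·14 − 1·13.
So 13⁻¹ ≡ −1 ≡ 13 (mod 14).

13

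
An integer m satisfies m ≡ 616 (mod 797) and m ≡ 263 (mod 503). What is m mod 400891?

797⁻¹ mod 503: 797·361 ≡ 1 (mod 503), so 797⁻¹ ≡ 361.
m = 616 + 797·((263 − 616)·361 mod 503) = 616 + 797·329 = 262829.

262829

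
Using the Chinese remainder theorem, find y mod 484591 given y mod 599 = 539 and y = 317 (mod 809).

236545

599⁻¹ mod 809: 599*574 ≡ 1 (mod 809), so 599⁻¹ ≡ 574.
y = 539 + 599*((317 − 539)*574 mod 809) = 539 + 599*394 = 236545.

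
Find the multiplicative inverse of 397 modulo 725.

683

725 = 1×397 + 328
397 = 1×328 + 69
328 = 4×69 + 52
69 = 1×52 + 17
52 = 3×17 + 1
17 = 17×1 + 0
gcd(397, 725) = 1, so the inverse exists.
Bézout: 1 = 23×725 − 42×397.
So 397⁻¹ ≡ −42 ≡ 683 (mod 725).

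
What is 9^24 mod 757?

24 in binary is 11000, i.e. 24 = 16 + 8.
9^1 ≡ 9 (mod 757)
9^2 ≡ 9^2 = 81 (mod 757)
9^4 ≡ 81^2 = 6561 ≡ 505 (mod 757)
9^8 ≡ 505^2 = 255025 ≡ 673 (mod 757)
9^16 ≡ 673^2 = 452929 ≡ 243 (mod 757)
9^24 = 9^16 · 9^8 ≡ 243 · 673 (mod 757).
243 · 673 = 163539 ≡ 27 (mod 757).

27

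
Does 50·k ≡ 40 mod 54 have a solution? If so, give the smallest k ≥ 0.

17

gcd(50, 54) = 2, and 2 | 40, so solutions exist.
Divide through by 2: 25·k mod 27 = 20.
25⁻¹ ≡ 13 (mod 27).
k ≡ 13·20 ≡ 17 (mod 27).
The smallest non-negative solution is k = 17.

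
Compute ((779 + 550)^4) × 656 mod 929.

520

779 + 550 = 1329 ≡ 400 (mod 929)
(400)^4 ≡ 352 (mod 929)
352 × 656 = 230912 ≡ 520 (mod 929)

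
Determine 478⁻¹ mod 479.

478

By the extended Euclidean algorithm:
479 = 1*478 + 1
478 = 478*1 + 0
gcd(478, 479) = 1, so the inverse exists.
Back-substitute for 1:
1 = 1*479 − 1*478
So 478⁻¹ ≡ −1 ≡ 478 (mod 479).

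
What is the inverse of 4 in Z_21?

16

21 = 5·4 + 1
4 = 4·1 + 0
gcd(4, 21) = 1, so the inverse exists.
Back-substitute for 1:
1 = 1·21 − 5·4
So 4⁻¹ ≡ −5 ≡ 16 (mod 21).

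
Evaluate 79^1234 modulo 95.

16

By square-and-multiply:
1234 in binary is 10011010010, i.e. 1234 = 1024 + 128 + 64 + 16 + 2.
79^1 ≡ 79 (mod 95)
79^2 ≡ 79^2 = 6241 ≡ 66 (mod 95)
79^4 ≡ 66^2 = 4356 ≡ 81 (mod 95)
79^8 ≡ 81^2 = 6561 ≡ 6 (mod 95)
79^16 ≡ 6^2 = 36 (mod 95)
79^32 ≡ 36^2 = 1296 ≡ 61 (mod 95)
79^64 ≡ 61^2 = 3721 ≡ 16 (mod 95)
79^128 ≡ 16^2 = 256 ≡ 66 (mod 95)
79^256 ≡ 66^2 = 4356 ≡ 81 (mod 95)
79^512 ≡ 81^2 = 6561 ≡ 6 (mod 95)
79^1024 ≡ 6^2 = 36 (mod 95)
79^1234 = 79^1024 × 79^128 × 79^64 × 79^16 × 79^2 ≡ 36 × 66 × 16 × 36 × 66 (mod 95).
Accumulate the product:
36 × 66 = 2376 ≡ 1
1 × 16 = 16
16 × 36 = 576 ≡ 6
6 × 66 = 396 ≡ 16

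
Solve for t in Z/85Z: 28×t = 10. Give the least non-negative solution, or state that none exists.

55

gcd(28, 85) = 1, so a unique solution mod 85 exists.
28⁻¹ ≡ 82 (mod 85).
t ≡ 82×10 ≡ 55 (mod 85).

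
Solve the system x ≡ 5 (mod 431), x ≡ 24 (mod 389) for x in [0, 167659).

431⁻¹ mod 389: 431*176 ≡ 1 (mod 389), so 431⁻¹ ≡ 176.
x = 5 + 431*((24 − 5)*176 mod 389) = 5 + 431*232 = 99997.

99997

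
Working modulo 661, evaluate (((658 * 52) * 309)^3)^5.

658 * 52 = 34216 ≡ 505 (mod 661)
505 * 309 = 156045 ≡ 49 (mod 661)
(49)^3 ≡ 652 (mod 661)
(652)^5 ≡ 441 (mod 661)

441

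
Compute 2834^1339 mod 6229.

57

Using repeated squaring:
1339 in binary is 10100111011, i.e. 1339 = 1024 + 256 + 32 + 16 + 8 + 2 + 1.
2834^1 ≡ 2834 (mod 6229)
2834^2 ≡ 2834^2 = 8031556 ≡ 2375 (mod 6229)
2834^4 ≡ 2375^2 = 5640625 ≡ 3380 (mod 6229)
2834^8 ≡ 3380^2 = 11424400 ≡ 414 (mod 6229)
2834^16 ≡ 414^2 = 171396 ≡ 3213 (mod 6229)
2834^32 ≡ 3213^2 = 10323369 ≡ 1916 (mod 6229)
2834^64 ≡ 1916^2 = 3671056 ≡ 2175 (mod 6229)
2834^128 ≡ 2175^2 = 4730625 ≡ 2814 (mod 6229)
2834^256 ≡ 2814^2 = 7918596 ≡ 1537 (mod 6229)
2834^512 ≡ 1537^2 = 2362369 ≡ 1578 (mod 6229)
2834^1024 ≡ 1578^2 = 2490084 ≡ 4713 (mod 6229)
2834^1339 = 2834^1024 * 2834^256 * 2834^32 * 2834^16 * 2834^8 * 2834^2 * 2834^1 ≡ 4713 * 1537 * 1916 * 3213 * 414 * 2375 * 2834 (mod 6229).
Accumulate the product:
4713 * 1537 = 7243881 ≡ 5783
5783 * 1916 = 11080228 ≡ 5066
5066 * 3213 = 16277058 ≡ 681
681 * 414 = 281934 ≡ 1629
1629 * 2375 = 3868875 ≡ 666
666 * 2834 = 1887444 ≡ 57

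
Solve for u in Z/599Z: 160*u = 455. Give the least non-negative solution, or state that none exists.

59

gcd(160, 599) = 1, so a unique solution mod 599 exists.
160⁻¹ ≡ 453 (mod 599).
u ≡ 453*455 ≡ 59 (mod 599).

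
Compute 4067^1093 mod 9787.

8929

Using repeated squaring:
4067^1 ≡ 4067 (mod 9787)
4067^2 ≡ 4067^2 = 16540489 ≡ 459 (mod 9787)
4067^4 ≡ 459^2 = 210681 ≡ 5154 (mod 9787)
4067^8 ≡ 5154^2 = 26563716 ≡ 1798 (mod 9787)
4067^16 ≡ 1798^2 = 3232804 ≡ 3094 (mod 9787)
4067^32 ≡ 3094^2 = 9572836 ≡ 1150 (mod 9787)
4067^64 ≡ 1150^2 = 1322500 ≡ 1255 (mod 9787)
4067^128 ≡ 1255^2 = 1575025 ≡ 9105 (mod 9787)
4067^256 ≡ 9105^2 = 82901025 ≡ 5135 (mod 9787)
4067^512 ≡ 5135^2 = 26368225 ≡ 2047 (mod 9787)
4067^1024 ≡ 2047^2 = 4190209 ≡ 1373 (mod 9787)
4067^1093 = 4067^1024 × 4067^64 × 4067^4 × 4067^1 ≡ 1373 × 1255 × 5154 × 4067 (mod 9787).
Accumulate the product:
1373 × 1255 = 1723115 ≡ 603
603 × 5154 = 3107862 ≡ 5383
5383 × 4067 = 21892661 ≡ 8929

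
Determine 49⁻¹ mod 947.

58

Apply the Euclidean algorithm and back-substitute:
947 = 19*49 + 16
49 = 3*16 + 1
16 = 16*1 + 0
gcd(49, 947) = 1, so the inverse exists.
Back-substitute for 1:
1 = 1*49 − 3*16
  = −3*947 + 58*49
So 49⁻¹ ≡ 58 (mod 947).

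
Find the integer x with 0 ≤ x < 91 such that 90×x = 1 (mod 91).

Apply the Euclidean algorithm and back-substitute:
91 = 1×90 + 1
90 = 90×1 + 0
gcd(90, 91) = 1, so the inverse exists.
Back-substitute for 1:
1 = 1×91 − 1×90
So 90⁻¹ ≡ −1 ≡ 90 (mod 91).

90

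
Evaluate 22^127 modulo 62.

52

127 in binary is 1111111, i.e. 127 = 64 + 32 + 16 + 8 + 4 + 2 + 1.
22^1 ≡ 22 (mod 62)
22^2 ≡ 22^2 = 484 ≡ 50 (mod 62)
22^4 ≡ 50^2 = 2500 ≡ 20 (mod 62)
22^8 ≡ 20^2 = 400 ≡ 28 (mod 62)
22^16 ≡ 28^2 = 784 ≡ 40 (mod 62)
22^32 ≡ 40^2 = 1600 ≡ 50 (mod 62)
22^64 ≡ 50^2 = 2500 ≡ 20 (mod 62)
22^127 = 22^64 × 22^32 × 22^16 × 22^8 × 22^4 × 22^2 × 22^1 ≡ 20 × 50 × 40 × 28 × 20 × 50 × 22 (mod 62).
Accumulate the product:
20 × 50 = 1000 ≡ 8
8 × 40 = 320 ≡ 10
10 × 28 = 280 ≡ 32
32 × 20 = 640 ≡ 20
20 × 50 = 1000 ≡ 8
8 × 22 = 176 ≡ 52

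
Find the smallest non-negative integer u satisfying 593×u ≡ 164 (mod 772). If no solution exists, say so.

gcd(593, 772) = 1, so a unique solution mod 772 exists.
593⁻¹ ≡ 69 (mod 772).
u ≡ 69×164 ≡ 508 (mod 772).

508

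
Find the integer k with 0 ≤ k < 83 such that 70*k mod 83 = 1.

51

83 = 1·70 + 13
70 = 5·13 + 5
13 = 2·5 + 3
5 = 1·3 + 2
3 = 1·2 + 1
2 = 2·1 + 0
gcd(70, 83) = 1, so the inverse exists.
Back-substitute for 1:
1 = 1·3 − 1·2
  = −1·5 + 2·3
  = 2·13 − 5·5
  = −5·70 + 27·13
  = 27·83 − 32·70
So 70⁻¹ ≡ −32 ≡ 51 (mod 83).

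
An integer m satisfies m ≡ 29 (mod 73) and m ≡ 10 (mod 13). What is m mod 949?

73⁻¹ mod 13: 73·5 ≡ 1 (mod 13), so 73⁻¹ ≡ 5.
m = 29 + 73·((10 − 29)·5 mod 13) = 29 + 73·9 = 686.

686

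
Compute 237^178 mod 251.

237^1 ≡ 237 (mod 251)
237^2 ≡ 237^2 = 56169 ≡ 196 (mod 251)
237^4 ≡ 196^2 = 38416 ≡ 13 (mod 251)
237^8 ≡ 13^2 = 169 (mod 251)
237^16 ≡ 169^2 = 28561 ≡ 198 (mod 251)
237^32 ≡ 198^2 = 39204 ≡ 48 (mod 251)
237^64 ≡ 48^2 = 2304 ≡ 45 (mod 251)
237^128 ≡ 45^2 = 2025 ≡ 17 (mod 251)
237^178 = 237^128 · 237^32 · 237^16 · 237^2 ≡ 17 · 48 · 198 · 196 (mod 251).
Accumulate the product:
17 · 48 = 816 ≡ 63
63 · 198 = 12474 ≡ 175
175 · 196 = 34300 ≡ 164

164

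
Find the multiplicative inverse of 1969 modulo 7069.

7069 = 3·1969 + 1162
1969 = 1·1162 + 807
1162 = 1·807 + 355
807 = 2·355 + 97
355 = 3·97 + 64
97 = 1·64 + 33
64 = 1·33 + 31
33 = 1·31 + 2
31 = 15·2 + 1
2 = 2·1 + 0
gcd(1969, 7069) = 1, so the inverse exists.
Back-substitute for 1:
1 = 1·31 − 15·2
  = −15·33 + 16·31
  = 16·64 − 31·33
  = −31·97 + 47·64
  = 47·355 − 172·97
  = −172·807 + 391·355
  = 391·1162 − 563·807
  = −563·1969 + 954·1162
  = 954·7069 − 3425·1969
So 1969⁻¹ ≡ −3425 ≡ 3644 (mod 7069).

3644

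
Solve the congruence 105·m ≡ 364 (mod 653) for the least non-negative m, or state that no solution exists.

gcd(105, 653) = 1, so a unique solution mod 653 exists.
105⁻¹ ≡ 454 (mod 653).
m ≡ 454·364 ≡ 47 (mod 653).

47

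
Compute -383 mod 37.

24

-383 = -11·37 + 24, so -383 ≡ 24 (mod 37).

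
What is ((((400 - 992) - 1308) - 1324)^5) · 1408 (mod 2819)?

1503

400 - 992 = -592 ≡ 2227 (mod 2819)
2227 - 1308 = 919
919 - 1324 = -405 ≡ 2414 (mod 2819)
(2414)^5 ≡ 1817 (mod 2819)
1817 · 1408 = 2558336 ≡ 1503 (mod 2819)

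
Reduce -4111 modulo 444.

329

-4111 = -10·444 + 329, so -4111 ≡ 329 (mod 444).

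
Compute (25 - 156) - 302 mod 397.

25 - 156 = -131 ≡ 266 (mod 397)
266 - 302 = -36 ≡ 361 (mod 397)

361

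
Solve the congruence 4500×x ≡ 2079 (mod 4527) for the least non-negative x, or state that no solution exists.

gcd(4500, 4527) = 9, and 9 | 2079, so solutions exist.
Divide through by 9: 500×x mod 503 = 231.
500⁻¹ ≡ 335 (mod 503).
x ≡ 335×231 ≡ 426 (mod 503).
The smallest non-negative solution is x = 426.

426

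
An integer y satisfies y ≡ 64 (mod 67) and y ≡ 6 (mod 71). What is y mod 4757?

3414

67⁻¹ mod 71: 67*53 ≡ 1 (mod 71), so 67⁻¹ ≡ 53.
y = 64 + 67*((6 − 64)*53 mod 71) = 64 + 67*50 = 3414.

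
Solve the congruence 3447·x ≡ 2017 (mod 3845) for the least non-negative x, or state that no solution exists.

1531

gcd(3447, 3845) = 1, so a unique solution mod 3845 exists.
3447⁻¹ ≡ 2193 (mod 3845).
x ≡ 2193·2017 ≡ 1531 (mod 3845).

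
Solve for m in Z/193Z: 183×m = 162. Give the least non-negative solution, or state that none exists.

61

gcd(183, 193) = 1, so a unique solution mod 193 exists.
183⁻¹ ≡ 135 (mod 193).
m ≡ 135×162 ≡ 61 (mod 193).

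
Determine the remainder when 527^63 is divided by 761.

588

63 in binary is 111111, i.e. 63 = 32 + 16 + 8 + 4 + 2 + 1.
527^1 ≡ 527 (mod 761)
527^2 ≡ 527^2 = 277729 ≡ 725 (mod 761)
527^4 ≡ 725^2 = 525625 ≡ 535 (mod 761)
527^8 ≡ 535^2 = 286225 ≡ 89 (mod 761)
527^16 ≡ 89^2 = 7921 ≡ 311 (mod 761)
527^32 ≡ 311^2 = 96721 ≡ 74 (mod 761)
527^63 = 527^32 · 527^16 · 527^8 · 527^4 · 527^2 · 527^1 ≡ 74 · 311 · 89 · 535 · 725 · 527 (mod 761).
Accumulate the product:
74 · 311 = 23014 ≡ 184
184 · 89 = 16376 ≡ 395
395 · 535 = 211325 ≡ 528
528 · 725 = 382800 ≡ 17
17 · 527 = 8959 ≡ 588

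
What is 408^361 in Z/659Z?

172

408^1 ≡ 408 (mod 659)
408^2 ≡ 408^2 = 166464 ≡ 396 (mod 659)
408^4 ≡ 396^2 = 156816 ≡ 633 (mod 659)
408^8 ≡ 633^2 = 400689 ≡ 17 (mod 659)
408^16 ≡ 17^2 = 289 (mod 659)
408^32 ≡ 289^2 = 83521 ≡ 487 (mod 659)
408^64 ≡ 487^2 = 237169 ≡ 588 (mod 659)
408^128 ≡ 588^2 = 345744 ≡ 428 (mod 659)
408^256 ≡ 428^2 = 183184 ≡ 641 (mod 659)
408^361 = 408^256 * 408^64 * 408^32 * 408^8 * 408^1 ≡ 641 * 588 * 487 * 17 * 408 (mod 659).
Accumulate the product:
641 * 588 = 376908 ≡ 619
619 * 487 = 301453 ≡ 290
290 * 17 = 4930 ≡ 317
317 * 408 = 129336 ≡ 172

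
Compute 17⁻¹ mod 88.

Apply the Euclidean algorithm and back-substitute:
88 = 5·17 + 3
17 = 5·3 + 2
3 = 1·2 + 1
2 = 2·1 + 0
gcd(17, 88) = 1, so the inverse exists.
Bézout: 1 = 6·88 − 31·17.
So 17⁻¹ ≡ −31 ≡ 57 (mod 88).

57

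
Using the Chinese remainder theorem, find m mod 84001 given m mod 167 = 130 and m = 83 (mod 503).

167⁻¹ mod 503: 167*250 ≡ 1 (mod 503), so 167⁻¹ ≡ 250.
m = 130 + 167*((83 − 130)*250 mod 503) = 130 + 167*322 = 53904.

53904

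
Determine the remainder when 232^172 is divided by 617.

Compute successive squares:
232^1 ≡ 232 (mod 617)
232^2 ≡ 232^2 = 53824 ≡ 145 (mod 617)
232^4 ≡ 145^2 = 21025 ≡ 47 (mod 617)
232^8 ≡ 47^2 = 2209 ≡ 358 (mod 617)
232^16 ≡ 358^2 = 128164 ≡ 445 (mod 617)
232^32 ≡ 445^2 = 198025 ≡ 585 (mod 617)
232^64 ≡ 585^2 = 342225 ≡ 407 (mod 617)
232^128 ≡ 407^2 = 165649 ≡ 293 (mod 617)
232^172 = 232^128 · 232^32 · 232^8 · 232^4 ≡ 293 · 585 · 358 · 47 (mod 617).
Accumulate the product:
293 · 585 = 171405 ≡ 496
496 · 358 = 177568 ≡ 489
489 · 47 = 22983 ≡ 154

154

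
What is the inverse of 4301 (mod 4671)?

Run the extended Euclidean algorithm:
4671 = 1·4301 + 370
4301 = 11·370 + 231
370 = 1·231 + 139
231 = 1·139 + 92
139 = 1·92 + 47
92 = 1·47 + 45
47 = 1·45 + 2
45 = 22·2 + 1
2 = 2·1 + 0
gcd(4301, 4671) = 1, so the inverse exists.
Back-substitute for 1:
1 = 1·45 − 22·2
  = −22·47 + 23·45
  = 23·92 − 45·47
  = −45·139 + 68·92
  = 68·231 − 113·139
  = −113·370 + 181·231
  = 181·4301 − 2104·370
  = −2104·4671 + 2285·4301
So 4301⁻¹ ≡ 2285 (mod 4671).

2285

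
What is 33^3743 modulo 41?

21

Compute successive squares:
3743 in binary is 111010011111, i.e. 3743 = 2048 + 1024 + 512 + 128 + 16 + 8 + 4 + 2 + 1.
33^1 ≡ 33 (mod 41)
33^2 ≡ 33^2 = 1089 ≡ 23 (mod 41)
33^4 ≡ 23^2 = 529 ≡ 37 (mod 41)
33^8 ≡ 37^2 = 1369 ≡ 16 (mod 41)
33^16 ≡ 16^2 = 256 ≡ 10 (mod 41)
33^32 ≡ 10^2 = 100 ≡ 18 (mod 41)
33^64 ≡ 18^2 = 324 ≡ 37 (mod 41)
33^128 ≡ 37^2 = 1369 ≡ 16 (mod 41)
33^256 ≡ 16^2 = 256 ≡ 10 (mod 41)
33^512 ≡ 10^2 = 100 ≡ 18 (mod 41)
33^1024 ≡ 18^2 = 324 ≡ 37 (mod 41)
33^2048 ≡ 37^2 = 1369 ≡ 16 (mod 41)
33^3743 = 33^2048 * 33^1024 * 33^512 * 33^128 * 33^16 * 33^8 * 33^4 * 33^2 * 33^1 ≡ 16 * 37 * 18 * 16 * 10 * 16 * 37 * 23 * 33 (mod 41).
Accumulate the product:
16 * 37 = 592 ≡ 18
18 * 18 = 324 ≡ 37
37 * 16 = 592 ≡ 18
18 * 10 = 180 ≡ 16
16 * 16 = 256 ≡ 10
10 * 37 = 370 ≡ 1
1 * 23 = 23
23 * 33 = 759 ≡ 21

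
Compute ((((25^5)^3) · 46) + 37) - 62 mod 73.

57

(25)^5 ≡ 50 (mod 73)
(50)^3 ≡ 24 (mod 73)
24 · 46 = 1104 ≡ 9 (mod 73)
9 + 37 = 46
46 - 62 = -16 ≡ 57 (mod 73)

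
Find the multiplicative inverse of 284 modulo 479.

Run the extended Euclidean algorithm:
479 = 1×284 + 195
284 = 1×195 + 89
195 = 2×89 + 17
89 = 5×17 + 4
17 = 4×4 + 1
4 = 4×1 + 0
gcd(284, 479) = 1, so the inverse exists.
Back-substitute for 1:
1 = 1×17 − 4×4
  = −4×89 + 21×17
  = 21×195 − 46×89
  = −46×284 + 67×195
  = 67×479 − 113×284
So 284⁻¹ ≡ −113 ≡ 366 (mod 479).

366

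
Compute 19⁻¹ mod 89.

75

Apply the Euclidean algorithm and back-substitute:
89 = 4*19 + 13
19 = 1*13 + 6
13 = 2*6 + 1
6 = 6*1 + 0
gcd(19, 89) = 1, so the inverse exists.
Bézout: 1 = 3*89 − 14*19.
So 19⁻¹ ≡ −14 ≡ 75 (mod 89).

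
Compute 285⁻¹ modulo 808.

533

Apply the Euclidean algorithm and back-substitute:
808 = 2·285 + 238
285 = 1·238 + 47
238 = 5·47 + 3
47 = 15·3 + 2
3 = 1·2 + 1
2 = 2·1 + 0
gcd(285, 808) = 1, so the inverse exists.
Back-substitute for 1:
1 = 1·3 − 1·2
  = −1·47 + 16·3
  = 16·238 − 81·47
  = −81·285 + 97·238
  = 97·808 − 275·285
So 285⁻¹ ≡ −275 ≡ 533 (mod 808).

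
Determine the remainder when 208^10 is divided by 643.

290

208^1 ≡ 208 (mod 643)
208^2 ≡ 208^2 = 43264 ≡ 183 (mod 643)
208^4 ≡ 183^2 = 33489 ≡ 53 (mod 643)
208^8 ≡ 53^2 = 2809 ≡ 237 (mod 643)
208^10 = 208^8 × 208^2 ≡ 237 × 183 (mod 643).
237 × 183 = 43371 ≡ 290 (mod 643).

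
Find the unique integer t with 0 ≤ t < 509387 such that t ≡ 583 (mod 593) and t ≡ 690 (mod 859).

78859

593⁻¹ mod 859: 593·507 ≡ 1 (mod 859), so 593⁻¹ ≡ 507.
t = 583 + 593·((690 − 583)·507 mod 859) = 583 + 593·132 = 78859.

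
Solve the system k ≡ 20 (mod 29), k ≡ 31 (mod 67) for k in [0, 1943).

29⁻¹ mod 67: 29·37 ≡ 1 (mod 67), so 29⁻¹ ≡ 37.
k = 20 + 29·((31 − 20)·37 mod 67) = 20 + 29·5 = 165.
Check: 165 mod 29 = 20, 165 mod 67 = 31. ✓

165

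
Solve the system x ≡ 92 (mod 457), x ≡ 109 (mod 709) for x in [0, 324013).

457⁻¹ mod 709: 457*543 ≡ 1 (mod 709), so 457⁻¹ ≡ 543.
x = 92 + 457*((109 − 92)*543 mod 709) = 92 + 457*14 = 6490.

6490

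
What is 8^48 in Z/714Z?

Using repeated squaring:
48 in binary is 110000, i.e. 48 = 32 + 16.
8^1 ≡ 8 (mod 714)
8^2 ≡ 8^2 = 64 (mod 714)
8^4 ≡ 64^2 = 4096 ≡ 526 (mod 714)
8^8 ≡ 526^2 = 276676 ≡ 358 (mod 714)
8^16 ≡ 358^2 = 128164 ≡ 358 (mod 714)
8^32 ≡ 358^2 = 128164 ≡ 358 (mod 714)
8^48 = 8^32 × 8^16 ≡ 358 × 358 (mod 714).
358 × 358 = 128164 ≡ 358 (mod 714).

358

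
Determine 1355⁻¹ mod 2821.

737

Apply the Euclidean algorithm and back-substitute:
2821 = 2×1355 + 111
1355 = 12×111 + 23
111 = 4×23 + 19
23 = 1×19 + 4
19 = 4×4 + 3
4 = 1×3 + 1
3 = 3×1 + 0
gcd(1355, 2821) = 1, so the inverse exists.
Back-substitute for 1:
1 = 1×4 − 1×3
  = −1×19 + 5×4
  = 5×23 − 6×19
  = −6×111 + 29×23
  = 29×1355 − 354×111
  = −354×2821 + 737×1355
So 1355⁻¹ ≡ 737 (mod 2821).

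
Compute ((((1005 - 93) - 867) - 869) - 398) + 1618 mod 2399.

396

1005 - 93 = 912
912 - 867 = 45
45 - 869 = -824 ≡ 1575 (mod 2399)
1575 - 398 = 1177
1177 + 1618 = 2795 ≡ 396 (mod 2399)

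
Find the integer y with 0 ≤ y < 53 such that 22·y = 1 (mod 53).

Apply the Euclidean algorithm and back-substitute:
53 = 2×22 + 9
22 = 2×9 + 4
9 = 2×4 + 1
4 = 4×1 + 0
gcd(22, 53) = 1, so the inverse exists.
Back-substitute for 1:
1 = 1×9 − 2×4
  = −2×22 + 5×9
  = 5×53 − 12×22
So 22⁻¹ ≡ −12 ≡ 41 (mod 53).

41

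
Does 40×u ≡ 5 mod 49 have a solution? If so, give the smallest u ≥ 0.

43

gcd(40, 49) = 1, so a unique solution mod 49 exists.
40⁻¹ ≡ 38 (mod 49).
u ≡ 38×5 ≡ 43 (mod 49).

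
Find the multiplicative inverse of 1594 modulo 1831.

1831 = 1·1594 + 237
1594 = 6·237 + 172
237 = 1·172 + 65
172 = 2·65 + 42
65 = 1·42 + 23
42 = 1·23 + 19
23 = 1·19 + 4
19 = 4·4 + 3
4 = 1·3 + 1
3 = 3·1 + 0
gcd(1594, 1831) = 1, so the inverse exists.
Bézout: 1 = 417·1831 − 479·1594.
So 1594⁻¹ ≡ −479 ≡ 1352 (mod 1831).

1352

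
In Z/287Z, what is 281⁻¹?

Apply the Euclidean algorithm and back-substitute:
287 = 1·281 + 6
281 = 46·6 + 5
6 = 1·5 + 1
5 = 5·1 + 0
gcd(281, 287) = 1, so the inverse exists.
Bézout: 1 = 47·287 − 48·281.
So 281⁻¹ ≡ −48 ≡ 239 (mod 287).

239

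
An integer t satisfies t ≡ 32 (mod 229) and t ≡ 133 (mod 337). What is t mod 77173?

229⁻¹ mod 337: 229·78 ≡ 1 (mod 337), so 229⁻¹ ≡ 78.
t = 32 + 229·((133 − 32)·78 mod 337) = 32 + 229·127 = 29115.

29115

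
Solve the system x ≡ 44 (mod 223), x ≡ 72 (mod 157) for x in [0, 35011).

10748

223⁻¹ mod 157: 223*69 ≡ 1 (mod 157), so 223⁻¹ ≡ 69.
x = 44 + 223*((72 − 44)*69 mod 157) = 44 + 223*48 = 10748.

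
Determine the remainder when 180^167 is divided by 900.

167 in binary is 10100111, i.e. 167 = 128 + 32 + 4 + 2 + 1.
180^1 ≡ 180 (mod 900)
180^2 ≡ 180^2 = 32400 ≡ 0 (mod 900)
180^4 ≡ 0^2 = 0 (mod 900)
180^8 ≡ 0^2 = 0 (mod 900)
180^16 ≡ 0^2 = 0 (mod 900)
180^32 ≡ 0^2 = 0 (mod 900)
180^64 ≡ 0^2 = 0 (mod 900)
180^128 ≡ 0^2 = 0 (mod 900)
180^167 = 180^128 * 180^32 * 180^4 * 180^2 * 180^1 ≡ 0 * 0 * 0 * 0 * 180 (mod 900).
Accumulate the product:
0 * 0 = 0
0 * 0 = 0
0 * 0 = 0
0 * 180 = 0

0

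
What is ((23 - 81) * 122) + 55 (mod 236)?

23 - 81 = -58 ≡ 178 (mod 236)
178 * 122 = 21716 ≡ 4 (mod 236)
4 + 55 = 59

59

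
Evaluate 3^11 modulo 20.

7

Compute successive squares:
11 in binary is 1011, i.e. 11 = 8 + 2 + 1.
3^1 ≡ 3 (mod 20)
3^2 ≡ 3^2 = 9 (mod 20)
3^4 ≡ 9^2 = 81 ≡ 1 (mod 20)
3^8 ≡ 1^2 = 1 (mod 20)
3^11 = 3^8 × 3^2 × 3^1 ≡ 1 × 9 × 3 (mod 20).
Accumulate the product:
1 × 9 = 9
9 × 3 = 27 ≡ 7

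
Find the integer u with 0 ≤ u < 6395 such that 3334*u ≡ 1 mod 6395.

1874

By the extended Euclidean algorithm:
6395 = 1×3334 + 3061
3334 = 1×3061 + 273
3061 = 11×273 + 58
273 = 4×58 + 41
58 = 1×41 + 17
41 = 2×17 + 7
17 = 2×7 + 3
7 = 2×3 + 1
3 = 3×1 + 0
gcd(3334, 6395) = 1, so the inverse exists.
Back-substitute for 1:
1 = 1×7 − 2×3
  = −2×17 + 5×7
  = 5×41 − 12×17
  = −12×58 + 17×41
  = 17×273 − 80×58
  = −80×3061 + 897×273
  = 897×3334 − 977×3061
  = −977×6395 + 1874×3334
So 3334⁻¹ ≡ 1874 (mod 6395).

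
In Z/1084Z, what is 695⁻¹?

1084 = 1·695 + 389
695 = 1·389 + 306
389 = 1·306 + 83
306 = 3·83 + 57
83 = 1·57 + 26
57 = 2·26 + 5
26 = 5·5 + 1
5 = 5·1 + 0
gcd(695, 1084) = 1, so the inverse exists.
Bézout: 1 = 134·1084 − 209·695.
So 695⁻¹ ≡ −209 ≡ 875 (mod 1084).

875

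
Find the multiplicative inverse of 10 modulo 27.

19

Apply the Euclidean algorithm and back-substitute:
27 = 2*10 + 7
10 = 1*7 + 3
7 = 2*3 + 1
3 = 3*1 + 0
gcd(10, 27) = 1, so the inverse exists.
Back-substitute for 1:
1 = 1*7 − 2*3
  = −2*10 + 3*7
  = 3*27 − 8*10
So 10⁻¹ ≡ −8 ≡ 19 (mod 27).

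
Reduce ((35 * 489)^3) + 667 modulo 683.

35 * 489 = 17115 ≡ 40 (mod 683)
(40)^3 ≡ 481 (mod 683)
481 + 667 = 1148 ≡ 465 (mod 683)

465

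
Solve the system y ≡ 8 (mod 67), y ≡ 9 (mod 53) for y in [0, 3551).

1281

67⁻¹ mod 53: 67×19 ≡ 1 (mod 53), so 67⁻¹ ≡ 19.
y = 8 + 67×((9 − 8)×19 mod 53) = 8 + 67×19 = 1281.
Check: 1281 mod 67 = 8, 1281 mod 53 = 9. ✓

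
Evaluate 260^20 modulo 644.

Compute successive squares:
20 in binary is 10100, i.e. 20 = 16 + 4.
260^1 ≡ 260 (mod 644)
260^2 ≡ 260^2 = 67600 ≡ 624 (mod 644)
260^4 ≡ 624^2 = 389376 ≡ 400 (mod 644)
260^8 ≡ 400^2 = 160000 ≡ 288 (mod 644)
260^16 ≡ 288^2 = 82944 ≡ 512 (mod 644)
260^20 = 260^16 * 260^4 ≡ 512 * 400 (mod 644).
512 * 400 = 204800 ≡ 8 (mod 644).

8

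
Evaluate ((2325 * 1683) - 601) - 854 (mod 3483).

2325 * 1683 = 3912975 ≡ 1566 (mod 3483)
1566 - 601 = 965
965 - 854 = 111

111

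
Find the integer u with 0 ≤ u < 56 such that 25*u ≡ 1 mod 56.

56 = 2·25 + 6
25 = 4·6 + 1
6 = 6·1 + 0
gcd(25, 56) = 1, so the inverse exists.
Back-substitute for 1:
1 = 1·25 − 4·6
  = −4·56 + 9·25
So 25⁻¹ ≡ 9 (mod 56).

9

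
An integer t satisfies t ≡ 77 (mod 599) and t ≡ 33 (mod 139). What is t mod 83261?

599⁻¹ mod 139: 599·97 ≡ 1 (mod 139), so 599⁻¹ ≡ 97.
t = 77 + 599·((33 − 77)·97 mod 139) = 77 + 599·41 = 24636.
Check: 24636 mod 599 = 77, 24636 mod 139 = 33. ✓

24636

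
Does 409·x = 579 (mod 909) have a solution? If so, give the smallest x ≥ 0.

237

gcd(409, 909) = 1, so a unique solution mod 909 exists.
409⁻¹ ≡ 889 (mod 909).
x ≡ 889·579 ≡ 237 (mod 909).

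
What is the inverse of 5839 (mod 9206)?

4711

9206 = 1·5839 + 3367
5839 = 1·3367 + 2472
3367 = 1·2472 + 895
2472 = 2·895 + 682
895 = 1·682 + 213
682 = 3·213 + 43
213 = 4·43 + 41
43 = 1·41 + 2
41 = 20·2 + 1
2 = 2·1 + 0
gcd(5839, 9206) = 1, so the inverse exists.
Back-substitute for 1:
1 = 1·41 − 20·2
  = −20·43 + 21·41
  = 21·213 − 104·43
  = −104·682 + 333·213
  = 333·895 − 437·682
  = −437·2472 + 1207·895
  = 1207·3367 − 1644·2472
  = −1644·5839 + 2851·3367
  = 2851·9206 − 4495·5839
So 5839⁻¹ ≡ −4495 ≡ 4711 (mod 9206).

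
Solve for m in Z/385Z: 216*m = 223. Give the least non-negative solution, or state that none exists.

gcd(216, 385) = 1, so a unique solution mod 385 exists.
216⁻¹ ≡ 41 (mod 385).
m ≡ 41*223 ≡ 288 (mod 385).

288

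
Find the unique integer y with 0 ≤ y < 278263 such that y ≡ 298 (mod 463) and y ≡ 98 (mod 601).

463⁻¹ mod 601: 463×135 ≡ 1 (mod 601), so 463⁻¹ ≡ 135.
y = 298 + 463×((98 − 298)×135 mod 601) = 298 + 463×45 = 21133.

21133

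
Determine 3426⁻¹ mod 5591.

5591 = 1*3426 + 2165
3426 = 1*2165 + 1261
2165 = 1*1261 + 904
1261 = 1*904 + 357
904 = 2*357 + 190
357 = 1*190 + 167
190 = 1*167 + 23
167 = 7*23 + 6
23 = 3*6 + 5
6 = 1*5 + 1
5 = 5*1 + 0
gcd(3426, 5591) = 1, so the inverse exists.
Back-substitute for 1:
1 = 1*6 − 1*5
  = −1*23 + 4*6
  = 4*167 − 29*23
  = −29*190 + 33*167
  = 33*357 − 62*190
  = −62*904 + 157*357
  = 157*1261 − 219*904
  = −219*2165 + 376*1261
  = 376*3426 − 595*2165
  = −595*5591 + 971*3426
So 3426⁻¹ ≡ 971 (mod 5591).

971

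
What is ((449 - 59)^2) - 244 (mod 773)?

449 - 59 = 390
(390)^2 ≡ 592 (mod 773)
592 - 244 = 348

348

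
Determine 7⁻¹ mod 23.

10

Run the extended Euclidean algorithm:
23 = 3×7 + 2
7 = 3×2 + 1
2 = 2×1 + 0
gcd(7, 23) = 1, so the inverse exists.
Bézout: 1 = −3×23 + 10×7.
So 7⁻¹ ≡ 10 (mod 23).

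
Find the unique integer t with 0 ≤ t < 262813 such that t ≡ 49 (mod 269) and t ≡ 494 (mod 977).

269⁻¹ mod 977: 269·454 ≡ 1 (mod 977), so 269⁻¹ ≡ 454.
t = 49 + 269·((494 − 49)·454 mod 977) = 49 + 269·768 = 206641.

206641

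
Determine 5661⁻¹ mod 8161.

4704

8161 = 1*5661 + 2500
5661 = 2*2500 + 661
2500 = 3*661 + 517
661 = 1*517 + 144
517 = 3*144 + 85
144 = 1*85 + 59
85 = 1*59 + 26
59 = 2*26 + 7
26 = 3*7 + 5
7 = 1*5 + 2
5 = 2*2 + 1
2 = 2*1 + 0
gcd(5661, 8161) = 1, so the inverse exists.
Back-substitute for 1:
1 = 1*5 − 2*2
  = −2*7 + 3*5
  = 3*26 − 11*7
  = −11*59 + 25*26
  = 25*85 − 36*59
  = −36*144 + 61*85
  = 61*517 − 219*144
  = −219*661 + 280*517
  = 280*2500 − 1059*661
  = −1059*5661 + 2398*2500
  = 2398*8161 − 3457*5661
So 5661⁻¹ ≡ −3457 ≡ 4704 (mod 8161).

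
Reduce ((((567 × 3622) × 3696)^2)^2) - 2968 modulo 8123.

567 × 3622 = 2053674 ≡ 6678 (mod 8123)
6678 × 3696 = 24681888 ≡ 4214 (mod 8123)
(4214)^2 ≡ 918 (mod 8123)
(918)^2 ≡ 6055 (mod 8123)
6055 - 2968 = 3087

3087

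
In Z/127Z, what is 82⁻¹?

79

By the extended Euclidean algorithm:
127 = 1·82 + 45
82 = 1·45 + 37
45 = 1·37 + 8
37 = 4·8 + 5
8 = 1·5 + 3
5 = 1·3 + 2
3 = 1·2 + 1
2 = 2·1 + 0
gcd(82, 127) = 1, so the inverse exists.
Bézout: 1 = 31·127 − 48·82.
So 82⁻¹ ≡ −48 ≡ 79 (mod 127).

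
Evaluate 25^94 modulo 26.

94 in binary is 1011110, i.e. 94 = 64 + 16 + 8 + 4 + 2.
25^1 ≡ 25 (mod 26)
25^2 ≡ 25^2 = 625 ≡ 1 (mod 26)
25^4 ≡ 1^2 = 1 (mod 26)
25^8 ≡ 1^2 = 1 (mod 26)
25^16 ≡ 1^2 = 1 (mod 26)
25^32 ≡ 1^2 = 1 (mod 26)
25^64 ≡ 1^2 = 1 (mod 26)
25^94 = 25^64 × 25^16 × 25^8 × 25^4 × 25^2 ≡ 1 × 1 × 1 × 1 × 1 (mod 26).
Accumulate the product:
1 × 1 = 1
1 × 1 = 1
1 × 1 = 1
1 × 1 = 1

1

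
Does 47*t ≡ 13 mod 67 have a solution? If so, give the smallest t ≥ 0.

63

gcd(47, 67) = 1, so a unique solution mod 67 exists.
47⁻¹ ≡ 10 (mod 67).
t ≡ 10*13 ≡ 63 (mod 67).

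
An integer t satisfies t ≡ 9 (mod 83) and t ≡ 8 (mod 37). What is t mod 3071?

83⁻¹ mod 37: 83×33 ≡ 1 (mod 37), so 83⁻¹ ≡ 33.
t = 9 + 83×((8 − 9)×33 mod 37) = 9 + 83×4 = 341.

341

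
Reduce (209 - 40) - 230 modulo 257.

209 - 40 = 169
169 - 230 = -61 ≡ 196 (mod 257)

196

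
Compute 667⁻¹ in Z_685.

38

Run the extended Euclidean algorithm:
685 = 1·667 + 18
667 = 37·18 + 1
18 = 18·1 + 0
gcd(667, 685) = 1, so the inverse exists.
Back-substitute for 1:
1 = 1·667 − 37·18
  = −37·685 + 38·667
So 667⁻¹ ≡ 38 (mod 685).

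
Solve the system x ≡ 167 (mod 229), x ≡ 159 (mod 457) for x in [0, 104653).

101156

229⁻¹ mod 457: 229×2 ≡ 1 (mod 457), so 229⁻¹ ≡ 2.
x = 167 + 229×((159 − 167)×2 mod 457) = 167 + 229×441 = 101156.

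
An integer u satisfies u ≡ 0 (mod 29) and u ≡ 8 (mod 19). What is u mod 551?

464

29⁻¹ mod 19: 29×2 ≡ 1 (mod 19), so 29⁻¹ ≡ 2.
u = 0 + 29×((8 − 0)×2 mod 19) = 0 + 29×16 = 464.
Check: 464 mod 29 = 0, 464 mod 19 = 8. ✓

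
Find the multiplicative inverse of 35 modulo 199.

91

By the extended Euclidean algorithm:
199 = 5*35 + 24
35 = 1*24 + 11
24 = 2*11 + 2
11 = 5*2 + 1
2 = 2*1 + 0
gcd(35, 199) = 1, so the inverse exists.
Back-substitute for 1:
1 = 1*11 − 5*2
  = −5*24 + 11*11
  = 11*35 − 16*24
  = −16*199 + 91*35
So 35⁻¹ ≡ 91 (mod 199).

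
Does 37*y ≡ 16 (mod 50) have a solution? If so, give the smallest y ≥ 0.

gcd(37, 50) = 1, so a unique solution mod 50 exists.
37⁻¹ ≡ 23 (mod 50).
y ≡ 23*16 ≡ 18 (mod 50).

18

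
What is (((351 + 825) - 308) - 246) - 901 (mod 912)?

633

351 + 825 = 1176 ≡ 264 (mod 912)
264 - 308 = -44 ≡ 868 (mod 912)
868 - 246 = 622
622 - 901 = -279 ≡ 633 (mod 912)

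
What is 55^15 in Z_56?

55

By square-and-multiply:
55^1 ≡ 55 (mod 56)
55^2 ≡ 55^2 = 3025 ≡ 1 (mod 56)
55^4 ≡ 1^2 = 1 (mod 56)
55^8 ≡ 1^2 = 1 (mod 56)
55^15 = 55^8 · 55^4 · 55^2 · 55^1 ≡ 1 · 1 · 1 · 55 (mod 56).
Accumulate the product:
1 · 1 = 1
1 · 1 = 1
1 · 55 = 55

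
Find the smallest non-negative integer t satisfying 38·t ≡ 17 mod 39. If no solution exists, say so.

gcd(38, 39) = 1, so a unique solution mod 39 exists.
38⁻¹ ≡ 38 (mod 39).
t ≡ 38·17 ≡ 22 (mod 39).

22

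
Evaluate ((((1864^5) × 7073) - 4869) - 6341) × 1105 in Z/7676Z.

(1864)^5 ≡ 2160 (mod 7676)
2160 × 7073 = 15277680 ≡ 2440 (mod 7676)
2440 - 4869 = -2429 ≡ 5247 (mod 7676)
5247 - 6341 = -1094 ≡ 6582 (mod 7676)
6582 × 1105 = 7273110 ≡ 3938 (mod 7676)

3938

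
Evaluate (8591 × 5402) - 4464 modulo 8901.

3205

8591 × 5402 = 46408582 ≡ 7669 (mod 8901)
7669 - 4464 = 3205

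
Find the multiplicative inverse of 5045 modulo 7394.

7394 = 1·5045 + 2349
5045 = 2·2349 + 347
2349 = 6·347 + 267
347 = 1·267 + 80
267 = 3·80 + 27
80 = 2·27 + 26
27 = 1·26 + 1
26 = 26·1 + 0
gcd(5045, 7394) = 1, so the inverse exists.
Bézout: 1 = 189·7394 − 277·5045.
So 5045⁻¹ ≡ −277 ≡ 7117 (mod 7394).

7117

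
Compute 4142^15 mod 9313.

2561

Compute successive squares:
15 in binary is 1111, i.e. 15 = 8 + 4 + 2 + 1.
4142^1 ≡ 4142 (mod 9313)
4142^2 ≡ 4142^2 = 17156164 ≡ 1618 (mod 9313)
4142^4 ≡ 1618^2 = 2617924 ≡ 971 (mod 9313)
4142^8 ≡ 971^2 = 942841 ≡ 2228 (mod 9313)
4142^15 = 4142^8 · 4142^4 · 4142^2 · 4142^1 ≡ 2228 · 971 · 1618 · 4142 (mod 9313).
Accumulate the product:
2228 · 971 = 2163388 ≡ 2772
2772 · 1618 = 4485096 ≡ 5543
5543 · 4142 = 22959106 ≡ 2561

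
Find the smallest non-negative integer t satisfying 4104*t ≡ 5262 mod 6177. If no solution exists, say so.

1389

gcd(4104, 6177) = 3, and 3 | 5262, so solutions exist.
Divide through by 3: 1368*t ≡ 1754 (mod 2059).
1368⁻¹ ≡ 441 (mod 2059).
t ≡ 441*1754 ≡ 1389 (mod 2059).
The smallest non-negative solution is t = 1389.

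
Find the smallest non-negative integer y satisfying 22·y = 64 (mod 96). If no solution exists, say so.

16

gcd(22, 96) = 2, and 2 | 64, so solutions exist.
Divide through by 2: 11·y ≡ 32 mod 48.
11⁻¹ ≡ 35 (mod 48).
y ≡ 35·32 ≡ 16 (mod 48).
The smallest non-negative solution is y = 16.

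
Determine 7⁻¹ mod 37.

16

By the extended Euclidean algorithm:
37 = 5·7 + 2
7 = 3·2 + 1
2 = 2·1 + 0
gcd(7, 37) = 1, so the inverse exists.
Back-substitute for 1:
1 = 1·7 − 3·2
  = −3·37 + 16·7
So 7⁻¹ ≡ 16 (mod 37).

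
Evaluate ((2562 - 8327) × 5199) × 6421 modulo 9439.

2870

2562 - 8327 = -5765 ≡ 3674 (mod 9439)
3674 × 5199 = 19101126 ≡ 6029 (mod 9439)
6029 × 6421 = 38712209 ≡ 2870 (mod 9439)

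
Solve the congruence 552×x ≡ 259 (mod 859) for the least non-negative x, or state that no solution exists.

gcd(552, 859) = 1, so a unique solution mod 859 exists.
552⁻¹ ≡ 568 (mod 859).
x ≡ 568×259 ≡ 223 (mod 859).

223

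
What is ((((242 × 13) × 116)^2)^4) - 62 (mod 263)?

242 × 13 = 3146 ≡ 253 (mod 263)
253 × 116 = 29348 ≡ 155 (mod 263)
(155)^2 ≡ 92 (mod 263)
(92)^4 ≡ 200 (mod 263)
200 - 62 = 138

138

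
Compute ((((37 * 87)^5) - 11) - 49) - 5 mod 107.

27

37 * 87 = 3219 ≡ 9 (mod 107)
(9)^5 ≡ 92 (mod 107)
92 - 11 = 81
81 - 49 = 32
32 - 5 = 27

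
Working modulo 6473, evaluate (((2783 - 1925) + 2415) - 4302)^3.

2783 - 1925 = 858
858 + 2415 = 3273
3273 - 4302 = -1029 ≡ 5444 (mod 6473)
(5444)^3 ≡ 917 (mod 6473)

917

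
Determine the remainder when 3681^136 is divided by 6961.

By square-and-multiply:
136 in binary is 10001000, i.e. 136 = 128 + 8.
3681^1 ≡ 3681 (mod 6961)
3681^2 ≡ 3681^2 = 13549761 ≡ 3655 (mod 6961)
3681^4 ≡ 3655^2 = 13359025 ≡ 866 (mod 6961)
3681^8 ≡ 866^2 = 749956 ≡ 5129 (mod 6961)
3681^16 ≡ 5129^2 = 26306641 ≡ 1022 (mod 6961)
3681^32 ≡ 1022^2 = 1044484 ≡ 334 (mod 6961)
3681^64 ≡ 334^2 = 111556 ≡ 180 (mod 6961)
3681^128 ≡ 180^2 = 32400 ≡ 4556 (mod 6961)
3681^136 = 3681^128 × 3681^8 ≡ 4556 × 5129 (mod 6961).
4556 × 5129 = 23367724 ≡ 6608 (mod 6961).

6608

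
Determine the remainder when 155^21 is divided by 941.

By square-and-multiply:
21 in binary is 10101, i.e. 21 = 16 + 4 + 1.
155^1 ≡ 155 (mod 941)
155^2 ≡ 155^2 = 24025 ≡ 500 (mod 941)
155^4 ≡ 500^2 = 250000 ≡ 635 (mod 941)
155^8 ≡ 635^2 = 403225 ≡ 477 (mod 941)
155^16 ≡ 477^2 = 227529 ≡ 748 (mod 941)
155^21 = 155^16 × 155^4 × 155^1 ≡ 748 × 635 × 155 (mod 941).
Accumulate the product:
748 × 635 = 474980 ≡ 716
716 × 155 = 110980 ≡ 883

883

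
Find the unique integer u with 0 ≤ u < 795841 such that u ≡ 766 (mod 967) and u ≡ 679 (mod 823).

182562

967⁻¹ mod 823: 967×783 ≡ 1 (mod 823), so 967⁻¹ ≡ 783.
u = 766 + 967×((679 − 766)×783 mod 823) = 766 + 967×188 = 182562.
Check: 182562 mod 967 = 766, 182562 mod 823 = 679. ✓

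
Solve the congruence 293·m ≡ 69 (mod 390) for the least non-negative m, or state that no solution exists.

333

gcd(293, 390) = 1, so a unique solution mod 390 exists.
293⁻¹ ≡ 197 (mod 390).
m ≡ 197·69 ≡ 333 (mod 390).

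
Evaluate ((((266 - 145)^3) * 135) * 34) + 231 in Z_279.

266 - 145 = 121
(121)^3 ≡ 190 (mod 279)
190 * 135 = 25650 ≡ 261 (mod 279)
261 * 34 = 8874 ≡ 225 (mod 279)
225 + 231 = 456 ≡ 177 (mod 279)

177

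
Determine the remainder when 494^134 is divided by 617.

341

494^1 ≡ 494 (mod 617)
494^2 ≡ 494^2 = 244036 ≡ 321 (mod 617)
494^4 ≡ 321^2 = 103041 ≡ 2 (mod 617)
494^8 ≡ 2^2 = 4 (mod 617)
494^16 ≡ 4^2 = 16 (mod 617)
494^32 ≡ 16^2 = 256 (mod 617)
494^64 ≡ 256^2 = 65536 ≡ 134 (mod 617)
494^128 ≡ 134^2 = 17956 ≡ 63 (mod 617)
494^134 = 494^128 · 494^4 · 494^2 ≡ 63 · 2 · 321 (mod 617).
Accumulate the product:
63 · 2 = 126
126 · 321 = 40446 ≡ 341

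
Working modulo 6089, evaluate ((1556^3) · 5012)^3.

(1556)^3 ≡ 5049 (mod 6089)
5049 · 5012 = 25305588 ≡ 5793 (mod 6089)
(5793)^3 ≡ 4804 (mod 6089)

4804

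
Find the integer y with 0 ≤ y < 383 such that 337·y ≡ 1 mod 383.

383 = 1*337 + 46
337 = 7*46 + 15
46 = 3*15 + 1
15 = 15*1 + 0
gcd(337, 383) = 1, so the inverse exists.
Bézout: 1 = 22*383 − 25*337.
So 337⁻¹ ≡ −25 ≡ 358 (mod 383).

358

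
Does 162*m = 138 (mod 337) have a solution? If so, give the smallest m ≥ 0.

238

gcd(162, 337) = 1, so a unique solution mod 337 exists.
162⁻¹ ≡ 285 (mod 337).
m ≡ 285*138 ≡ 238 (mod 337).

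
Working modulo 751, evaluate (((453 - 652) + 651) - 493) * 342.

453 - 652 = -199 ≡ 552 (mod 751)
552 + 651 = 1203 ≡ 452 (mod 751)
452 - 493 = -41 ≡ 710 (mod 751)
710 * 342 = 242820 ≡ 247 (mod 751)

247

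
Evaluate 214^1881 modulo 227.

By square-and-multiply:
1881 in binary is 11101011001, i.e. 1881 = 1024 + 512 + 256 + 64 + 16 + 8 + 1.
214^1 ≡ 214 (mod 227)
214^2 ≡ 214^2 = 45796 ≡ 169 (mod 227)
214^4 ≡ 169^2 = 28561 ≡ 186 (mod 227)
214^8 ≡ 186^2 = 34596 ≡ 92 (mod 227)
214^16 ≡ 92^2 = 8464 ≡ 65 (mod 227)
214^32 ≡ 65^2 = 4225 ≡ 139 (mod 227)
214^64 ≡ 139^2 = 19321 ≡ 26 (mod 227)
214^128 ≡ 26^2 = 676 ≡ 222 (mod 227)
214^256 ≡ 222^2 = 49284 ≡ 25 (mod 227)
214^512 ≡ 25^2 = 625 ≡ 171 (mod 227)
214^1024 ≡ 171^2 = 29241 ≡ 185 (mod 227)
214^1881 = 214^1024 · 214^512 · 214^256 · 214^64 · 214^16 · 214^8 · 214^1 ≡ 185 · 171 · 25 · 26 · 65 · 92 · 214 (mod 227).
Accumulate the product:
185 · 171 = 31635 ≡ 82
82 · 25 = 2050 ≡ 7
7 · 26 = 182
182 · 65 = 11830 ≡ 26
26 · 92 = 2392 ≡ 122
122 · 214 = 26108 ≡ 3

3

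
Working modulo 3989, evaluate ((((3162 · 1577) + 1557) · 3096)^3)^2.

1254

3162 · 1577 = 4986474 ≡ 224 (mod 3989)
224 + 1557 = 1781
1781 · 3096 = 5513976 ≡ 1178 (mod 3989)
(1178)^3 ≡ 3541 (mod 3989)
(3541)^2 ≡ 1254 (mod 3989)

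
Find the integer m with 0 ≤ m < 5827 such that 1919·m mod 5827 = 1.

Run the extended Euclidean algorithm:
5827 = 3·1919 + 70
1919 = 27·70 + 29
70 = 2·29 + 12
29 = 2·12 + 5
12 = 2·5 + 2
5 = 2·2 + 1
2 = 2·1 + 0
gcd(1919, 5827) = 1, so the inverse exists.
Back-substitute for 1:
1 = 1·5 − 2·2
  = −2·12 + 5·5
  = 5·29 − 12·12
  = −12·70 + 29·29
  = 29·1919 − 795·70
  = −795·5827 + 2414·1919
So 1919⁻¹ ≡ 2414 (mod 5827).

2414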